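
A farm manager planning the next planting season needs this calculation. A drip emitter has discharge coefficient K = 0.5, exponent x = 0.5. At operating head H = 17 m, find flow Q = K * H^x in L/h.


Q = K * H^x
  = 0.5 * 17^0.5
  = 0.5 * 4.1231
  = 2.06 L/h


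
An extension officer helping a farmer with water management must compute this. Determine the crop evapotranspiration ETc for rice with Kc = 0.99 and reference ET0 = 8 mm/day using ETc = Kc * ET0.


ETc = Kc * ET0
    = 0.99 * 8
    = 7.92 mm/day


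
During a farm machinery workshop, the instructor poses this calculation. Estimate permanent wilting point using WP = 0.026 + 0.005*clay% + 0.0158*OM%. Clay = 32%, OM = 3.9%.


WP = 0.026 + 0.005*32 + 0.0158*3.9
   = 0.026 + 0.1600 + 0.0616
   = 0.2476


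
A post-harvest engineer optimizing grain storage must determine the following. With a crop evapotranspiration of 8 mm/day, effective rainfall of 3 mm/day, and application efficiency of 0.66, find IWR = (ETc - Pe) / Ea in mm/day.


IWR = (ETc - Pe) / Ea
    = (8 - 3) / 0.66
    = 5 / 0.66
    = 7.58 mm/day


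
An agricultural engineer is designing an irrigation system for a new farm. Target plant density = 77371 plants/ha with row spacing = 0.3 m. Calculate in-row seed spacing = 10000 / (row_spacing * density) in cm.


spacing = 10000 / (row_sp * density)
        = 10000 / (0.3 * 77371)
        = 10000 / 23211.30
        = 0.43082 m = 43.08 cm


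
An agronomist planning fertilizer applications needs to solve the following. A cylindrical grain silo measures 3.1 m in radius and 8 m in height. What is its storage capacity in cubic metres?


V = pi * r^2 * h
  = pi * 3.1^2 * 8
  = pi * 9.61 * 8
  = 241.53 m^3


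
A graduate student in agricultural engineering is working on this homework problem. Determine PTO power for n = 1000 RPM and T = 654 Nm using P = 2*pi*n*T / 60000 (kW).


P = 2*pi*n*T / 60000
  = 2*pi * 1000 * 654 / 60000
  = 4109203.19 / 60000
  = 68.49 kW


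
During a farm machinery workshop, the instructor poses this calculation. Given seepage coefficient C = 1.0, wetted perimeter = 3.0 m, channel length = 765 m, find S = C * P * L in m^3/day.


S = C * P * L
  = 1.0 * 3.0 * 765
  = 2295 m^3/day


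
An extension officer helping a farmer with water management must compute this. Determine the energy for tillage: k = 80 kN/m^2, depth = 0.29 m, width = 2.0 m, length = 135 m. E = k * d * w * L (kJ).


E = k * d * w * L
  = 80 * 0.29 * 2.0 * 135
  = 6264 kJ


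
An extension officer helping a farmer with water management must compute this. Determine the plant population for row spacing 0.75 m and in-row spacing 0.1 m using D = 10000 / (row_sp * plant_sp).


D = 10000 / (row_sp * plant_sp)
  = 10000 / (0.75 * 0.1)
  = 10000 / 0.0750
  = 133333.33 plants/ha


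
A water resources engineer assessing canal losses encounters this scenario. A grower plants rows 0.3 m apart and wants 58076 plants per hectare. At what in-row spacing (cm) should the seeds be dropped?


spacing = 10000 / (row_sp * density)
        = 10000 / (0.3 * 58076)
        = 10000 / 17422.80
        = 0.57396 m = 57.40 cm


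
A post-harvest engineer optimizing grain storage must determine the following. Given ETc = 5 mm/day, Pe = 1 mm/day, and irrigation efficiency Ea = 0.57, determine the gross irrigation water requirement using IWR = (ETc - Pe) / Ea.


IWR = (ETc - Pe) / Ea
    = (5 - 1) / 0.57
    = 4 / 0.57
    = 7.02 mm/day


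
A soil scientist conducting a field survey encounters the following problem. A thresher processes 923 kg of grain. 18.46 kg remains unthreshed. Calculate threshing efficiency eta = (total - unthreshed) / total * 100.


eta = (total - unthreshed) / total * 100
    = (923 - 18.46) / 923 * 100
    = 904.54 / 923 * 100
    = 98%


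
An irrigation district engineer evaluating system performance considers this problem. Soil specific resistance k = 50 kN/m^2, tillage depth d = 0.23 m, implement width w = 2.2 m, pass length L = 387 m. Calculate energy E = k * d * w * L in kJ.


E = k * d * w * L
  = 50 * 0.23 * 2.2 * 387
  = 9791.10 kJ


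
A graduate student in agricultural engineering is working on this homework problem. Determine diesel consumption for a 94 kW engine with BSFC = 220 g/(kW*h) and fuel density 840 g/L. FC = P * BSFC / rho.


FC = P * BSFC / rho_fuel
   = 94 * 220 / 840
   = 20680 / 840
   = 24.62 L/h


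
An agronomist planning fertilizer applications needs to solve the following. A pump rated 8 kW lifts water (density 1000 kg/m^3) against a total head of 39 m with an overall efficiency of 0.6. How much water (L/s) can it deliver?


Q = (P * 1000 * eta) / (rho * g * H)
  = (8 * 1000 * 0.6) / (1000 * 9.81 * 39)
  = 4800 / 382590
  = 0.01255 m^3/s = 12.55 L/s


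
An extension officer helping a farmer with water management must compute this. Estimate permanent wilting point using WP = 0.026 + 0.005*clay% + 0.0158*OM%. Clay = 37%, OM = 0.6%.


WP = 0.026 + 0.005*37 + 0.0158*0.6
   = 0.026 + 0.1850 + 0.0095
   = 0.2205


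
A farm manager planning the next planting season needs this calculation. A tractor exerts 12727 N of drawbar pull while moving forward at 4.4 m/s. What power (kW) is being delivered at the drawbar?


P = F * v / 1000
  = 12727 * 4.4 / 1000
  = 55998.80 / 1000
  = 56.00 kW


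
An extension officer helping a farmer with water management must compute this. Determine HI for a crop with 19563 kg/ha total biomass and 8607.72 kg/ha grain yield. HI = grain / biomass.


HI = grain_yield / biomass
   = 8607.72 / 19563
   = 0.44


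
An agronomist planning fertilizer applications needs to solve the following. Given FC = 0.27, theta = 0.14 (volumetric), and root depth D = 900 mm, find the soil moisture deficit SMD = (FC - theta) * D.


SMD = (FC - theta) * D
    = (0.27 - 0.14) * 900
    = 0.130 * 900
    = 117 mm


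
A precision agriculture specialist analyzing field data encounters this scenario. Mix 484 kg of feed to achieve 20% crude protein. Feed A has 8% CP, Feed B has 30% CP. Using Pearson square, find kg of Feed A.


parts_A = CP_b - target = 30 - 20 = 10
parts_B = target - CP_a = 20 - 8 = 12
total_parts = 10 + 12 = 22
Feed A = 484 * 10 / 22 = 220 kg
Feed B = 484 * 12 / 22 = 264 kg

220 kg


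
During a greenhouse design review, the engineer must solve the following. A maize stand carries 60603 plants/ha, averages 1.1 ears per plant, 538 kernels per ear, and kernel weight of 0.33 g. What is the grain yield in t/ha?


Y = density * ears * kernels * kw
  = 60603 * 1.1 * 538 * 0.33 g/ha
  = 11835402.28 g/ha
  = 11835.40 kg/ha = 11.84 t/ha


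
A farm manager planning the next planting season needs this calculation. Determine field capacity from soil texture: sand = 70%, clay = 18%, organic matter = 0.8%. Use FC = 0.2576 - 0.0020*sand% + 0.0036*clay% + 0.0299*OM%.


FC = 0.2576 - 0.0020*70 + 0.0036*18 + 0.0299*0.8
   = 0.2576 - 0.1400 + 0.0648 + 0.0239
   = 0.2063


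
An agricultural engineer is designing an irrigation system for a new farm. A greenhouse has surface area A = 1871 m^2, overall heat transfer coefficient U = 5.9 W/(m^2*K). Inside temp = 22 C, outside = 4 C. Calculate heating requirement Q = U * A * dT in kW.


dT = 22 - (4) = 18 K
Q = U * A * dT
  = 5.9 * 1871 * 18
  = 198700.20 W = 198.70 kW


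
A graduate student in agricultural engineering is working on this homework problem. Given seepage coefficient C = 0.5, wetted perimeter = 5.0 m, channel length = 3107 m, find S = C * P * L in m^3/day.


S = C * P * L
  = 0.5 * 5.0 * 3107
  = 7767.50 m^3/day


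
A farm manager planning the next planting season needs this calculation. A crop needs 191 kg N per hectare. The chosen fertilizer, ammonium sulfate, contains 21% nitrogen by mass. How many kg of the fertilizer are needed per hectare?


Rate = N_required / (N_content / 100)
     = 191 / (21 / 100)
     = 191 / 0.21
     = 909.52 kg/ha


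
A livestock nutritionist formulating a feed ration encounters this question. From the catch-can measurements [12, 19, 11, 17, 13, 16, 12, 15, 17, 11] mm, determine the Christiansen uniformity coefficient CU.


xbar = 143 / 10 = 14.300
sum|xi - xbar| = 25
CU = 100 * (1 - 25 / (10 * 14.300))
   = 100 * (1 - 0.1748)
   = 82.52%


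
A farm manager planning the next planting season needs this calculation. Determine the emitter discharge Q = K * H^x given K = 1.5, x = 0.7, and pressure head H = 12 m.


Q = K * H^x
  = 1.5 * 12^0.7
  = 1.5 * 5.6941
  = 8.54 L/h


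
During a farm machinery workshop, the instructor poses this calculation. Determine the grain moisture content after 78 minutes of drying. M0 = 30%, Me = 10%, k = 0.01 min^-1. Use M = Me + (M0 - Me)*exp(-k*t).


M = Me + (M0 - Me) * e^(-k*t)
  = 10 + (30 - 10) * e^(-0.01*78)
  = 10 + 20 * e^(-0.780)
  = 10 + 20 * 0.45841
  = 10 + 9.1681
  = 19.17%


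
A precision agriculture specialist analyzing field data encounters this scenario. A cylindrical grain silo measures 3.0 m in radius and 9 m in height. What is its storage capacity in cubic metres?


V = pi * r^2 * h
  = pi * 3.0^2 * 9
  = pi * 9 * 9
  = 254.47 m^3


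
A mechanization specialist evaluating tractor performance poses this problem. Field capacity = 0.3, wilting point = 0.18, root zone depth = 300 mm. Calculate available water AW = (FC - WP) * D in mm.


AW = (FC - WP) * D
   = (0.3 - 0.18) * 300
   = 0.12 * 300
   = 36 mm


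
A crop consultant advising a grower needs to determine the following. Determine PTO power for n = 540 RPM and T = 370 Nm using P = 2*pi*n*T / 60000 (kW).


P = 2*pi*n*T / 60000
  = 2*pi * 540 * 370 / 60000
  = 1255380.42 / 60000
  = 20.92 kW


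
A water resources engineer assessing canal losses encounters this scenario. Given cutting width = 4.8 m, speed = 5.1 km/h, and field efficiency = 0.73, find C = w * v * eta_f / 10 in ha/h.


C = w * v * eta_f / 10
  = 4.8 * 5.1 * 0.73 / 10
  = 17.87 / 10
  = 1.79 ha/h


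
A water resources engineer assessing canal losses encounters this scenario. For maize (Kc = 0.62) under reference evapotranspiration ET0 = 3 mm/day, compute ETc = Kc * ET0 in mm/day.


ETc = Kc * ET0
    = 0.62 * 3
    = 1.86 mm/day


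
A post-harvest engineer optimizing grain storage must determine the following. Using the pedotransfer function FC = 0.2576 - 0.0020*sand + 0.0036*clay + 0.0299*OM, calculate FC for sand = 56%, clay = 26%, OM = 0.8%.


FC = 0.2576 - 0.0020*56 + 0.0036*26 + 0.0299*0.8
   = 0.2576 - 0.1120 + 0.0936 + 0.0239
   = 0.2631


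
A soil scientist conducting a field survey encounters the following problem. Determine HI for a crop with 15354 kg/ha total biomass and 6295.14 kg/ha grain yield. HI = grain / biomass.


HI = grain_yield / biomass
   = 6295.14 / 15354
   = 0.41


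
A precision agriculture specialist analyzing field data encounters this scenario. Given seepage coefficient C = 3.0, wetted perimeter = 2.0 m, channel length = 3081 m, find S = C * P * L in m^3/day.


S = C * P * L
  = 3.0 * 2.0 * 3081
  = 18486 m^3/day


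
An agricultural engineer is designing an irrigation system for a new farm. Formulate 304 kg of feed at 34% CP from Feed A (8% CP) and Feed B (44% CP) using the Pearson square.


parts_A = CP_b - target = 44 - 34 = 10
parts_B = target - CP_a = 34 - 8 = 26
total_parts = 10 + 26 = 36
Feed A = 304 * 10 / 36 = 84.44 kg
Feed B = 304 * 26 / 36 = 219.56 kg

84.44 kg


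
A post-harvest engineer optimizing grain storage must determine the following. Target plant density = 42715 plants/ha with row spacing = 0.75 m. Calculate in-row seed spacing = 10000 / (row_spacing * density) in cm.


spacing = 10000 / (row_sp * density)
        = 10000 / (0.75 * 42715)
        = 10000 / 32036.25
        = 0.31215 m = 31.21 cm


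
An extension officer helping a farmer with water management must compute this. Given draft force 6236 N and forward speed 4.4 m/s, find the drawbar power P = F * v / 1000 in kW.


P = F * v / 1000
  = 6236 * 4.4 / 1000
  = 27438.40 / 1000
  = 27.44 kW


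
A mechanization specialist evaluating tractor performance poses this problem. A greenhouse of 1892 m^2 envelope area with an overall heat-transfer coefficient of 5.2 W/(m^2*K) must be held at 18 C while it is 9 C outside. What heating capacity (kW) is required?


dT = 18 - (9) = 9 K
Q = U * A * dT
  = 5.2 * 1892 * 9
  = 88545.60 W = 88.55 kW


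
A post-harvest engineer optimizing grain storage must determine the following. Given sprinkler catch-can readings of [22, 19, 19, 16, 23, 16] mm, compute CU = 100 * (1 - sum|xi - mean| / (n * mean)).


xbar = 115 / 6 = 19.167
sum|xi - xbar| = 13.333
CU = 100 * (1 - 13.333 / (6 * 19.167))
   = 100 * (1 - 0.1159)
   = 88.41%


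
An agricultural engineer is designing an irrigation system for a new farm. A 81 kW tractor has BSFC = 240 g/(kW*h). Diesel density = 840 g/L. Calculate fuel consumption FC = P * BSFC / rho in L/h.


FC = P * BSFC / rho_fuel
   = 81 * 240 / 840
   = 19440 / 840
   = 23.14 L/h


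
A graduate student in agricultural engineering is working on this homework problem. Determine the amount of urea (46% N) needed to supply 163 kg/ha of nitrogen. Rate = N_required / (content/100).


Rate = N_required / (N_content / 100)
     = 163 / (46 / 100)
     = 163 / 0.46
     = 354.35 kg/ha


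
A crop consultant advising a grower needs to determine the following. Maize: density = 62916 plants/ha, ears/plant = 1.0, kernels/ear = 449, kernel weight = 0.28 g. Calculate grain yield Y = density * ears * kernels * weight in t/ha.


Y = density * ears * kernels * kw
  = 62916 * 1.0 * 449 * 0.28 g/ha
  = 7909799.52 g/ha
  = 7909.80 kg/ha = 7.91 t/ha


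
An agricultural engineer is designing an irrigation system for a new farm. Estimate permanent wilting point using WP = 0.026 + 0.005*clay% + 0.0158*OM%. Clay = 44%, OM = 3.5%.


WP = 0.026 + 0.005*44 + 0.0158*3.5
   = 0.026 + 0.2200 + 0.0553
   = 0.3013


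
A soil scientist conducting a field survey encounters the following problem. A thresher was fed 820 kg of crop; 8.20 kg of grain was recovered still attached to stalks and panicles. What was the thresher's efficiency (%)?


eta = (total - unthreshed) / total * 100
    = (820 - 8.20) / 820 * 100
    = 811.80 / 820 * 100
    = 99%


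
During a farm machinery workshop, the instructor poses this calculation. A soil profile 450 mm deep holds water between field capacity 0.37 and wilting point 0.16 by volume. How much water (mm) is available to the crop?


AW = (FC - WP) * D
   = (0.37 - 0.16) * 450
   = 0.21 * 450
   = 94.50 mm


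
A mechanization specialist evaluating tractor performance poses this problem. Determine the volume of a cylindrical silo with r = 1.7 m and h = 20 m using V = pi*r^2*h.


V = pi * r^2 * h
  = pi * 1.7^2 * 20
  = pi * 2.89 * 20
  = 181.58 m^3


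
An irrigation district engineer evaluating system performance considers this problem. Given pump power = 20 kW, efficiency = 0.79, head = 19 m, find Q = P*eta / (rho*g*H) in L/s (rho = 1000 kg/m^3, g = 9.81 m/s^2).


Q = (P * 1000 * eta) / (rho * g * H)
  = (20 * 1000 * 0.79) / (1000 * 9.81 * 19)
  = 15800 / 186390
  = 0.08477 m^3/s = 84.77 L/s


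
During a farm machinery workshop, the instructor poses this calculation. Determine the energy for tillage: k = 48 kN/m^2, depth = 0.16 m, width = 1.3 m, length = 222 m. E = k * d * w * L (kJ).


E = k * d * w * L
  = 48 * 0.16 * 1.3 * 222
  = 2216.45 kJ


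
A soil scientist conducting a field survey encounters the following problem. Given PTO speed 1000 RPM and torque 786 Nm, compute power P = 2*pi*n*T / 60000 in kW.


P = 2*pi*n*T / 60000
  = 2*pi * 1000 * 786 / 60000
  = 4938583.65 / 60000
  = 82.31 kW


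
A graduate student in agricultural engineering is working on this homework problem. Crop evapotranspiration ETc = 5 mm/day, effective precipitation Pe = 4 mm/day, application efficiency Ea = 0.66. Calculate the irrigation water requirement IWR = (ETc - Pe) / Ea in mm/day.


IWR = (ETc - Pe) / Ea
    = (5 - 4) / 0.66
    = 1 / 0.66
    = 1.52 mm/day


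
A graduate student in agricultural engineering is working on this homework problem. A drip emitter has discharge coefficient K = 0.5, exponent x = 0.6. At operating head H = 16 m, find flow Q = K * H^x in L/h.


Q = K * H^x
  = 0.5 * 16^0.6
  = 0.5 * 5.2780
  = 2.64 L/h


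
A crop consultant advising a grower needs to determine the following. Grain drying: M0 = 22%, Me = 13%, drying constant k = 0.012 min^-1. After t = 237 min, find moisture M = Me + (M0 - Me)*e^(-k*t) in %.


M = Me + (M0 - Me) * e^(-k*t)
  = 13 + (22 - 13) * e^(-0.012*237)
  = 13 + 9 * e^(-2.844)
  = 13 + 9 * 0.05819
  = 13 + 0.5237
  = 13.52%


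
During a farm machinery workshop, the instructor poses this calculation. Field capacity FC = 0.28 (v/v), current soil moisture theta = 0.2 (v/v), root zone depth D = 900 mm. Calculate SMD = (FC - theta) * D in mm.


SMD = (FC - theta) * D
    = (0.28 - 0.2) * 900
    = 0.080 * 900
    = 72 mm


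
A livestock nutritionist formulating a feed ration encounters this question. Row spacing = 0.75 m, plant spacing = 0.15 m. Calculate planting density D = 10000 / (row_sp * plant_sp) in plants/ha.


D = 10000 / (row_sp * plant_sp)
  = 10000 / (0.75 * 0.15)
  = 10000 / 0.1125
  = 88888.89 plants/ha


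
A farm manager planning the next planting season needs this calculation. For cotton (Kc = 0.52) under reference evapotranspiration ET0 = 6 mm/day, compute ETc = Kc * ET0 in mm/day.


ETc = Kc * ET0
    = 0.52 * 6
    = 3.12 mm/day


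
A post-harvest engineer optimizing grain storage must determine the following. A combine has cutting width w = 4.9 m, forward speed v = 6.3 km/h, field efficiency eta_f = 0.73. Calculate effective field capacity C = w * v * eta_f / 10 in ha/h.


C = w * v * eta_f / 10
  = 4.9 * 6.3 * 0.73 / 10
  = 22.54 / 10
  = 2.25 ha/h


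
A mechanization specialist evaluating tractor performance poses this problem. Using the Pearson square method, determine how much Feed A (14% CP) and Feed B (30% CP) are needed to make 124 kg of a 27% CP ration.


parts_A = CP_b - target = 30 - 27 = 3
parts_B = target - CP_a = 27 - 14 = 13
total_parts = 3 + 13 = 16
Feed A = 124 * 3 / 16 = 23.25 kg
Feed B = 124 * 13 / 16 = 100.75 kg

23.25 kg


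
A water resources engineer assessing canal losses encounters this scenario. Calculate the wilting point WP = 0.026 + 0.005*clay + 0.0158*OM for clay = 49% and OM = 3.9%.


WP = 0.026 + 0.005*49 + 0.0158*3.9
   = 0.026 + 0.2450 + 0.0616
   = 0.3326


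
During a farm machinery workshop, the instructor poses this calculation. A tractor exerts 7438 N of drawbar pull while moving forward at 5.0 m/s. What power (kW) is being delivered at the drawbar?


P = F * v / 1000
  = 7438 * 5.0 / 1000
  = 37190 / 1000
  = 37.19 kW


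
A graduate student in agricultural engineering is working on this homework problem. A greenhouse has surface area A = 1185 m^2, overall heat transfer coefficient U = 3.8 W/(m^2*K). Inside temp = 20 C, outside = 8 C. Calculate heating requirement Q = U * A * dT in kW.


dT = 20 - (8) = 12 K
Q = U * A * dT
  = 3.8 * 1185 * 12
  = 54036 W = 54.04 kW


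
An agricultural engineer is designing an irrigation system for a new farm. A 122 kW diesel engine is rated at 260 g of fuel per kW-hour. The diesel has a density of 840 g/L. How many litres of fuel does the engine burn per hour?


FC = P * BSFC / rho_fuel
   = 122 * 260 / 840
   = 31720 / 840
   = 37.76 L/h


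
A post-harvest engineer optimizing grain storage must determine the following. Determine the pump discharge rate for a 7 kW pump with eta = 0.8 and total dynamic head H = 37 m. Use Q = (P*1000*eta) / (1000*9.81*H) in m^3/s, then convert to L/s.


Q = (P * 1000 * eta) / (rho * g * H)
  = (7 * 1000 * 0.8) / (1000 * 9.81 * 37)
  = 5600 / 362970
  = 0.01543 m^3/s = 15.43 L/s


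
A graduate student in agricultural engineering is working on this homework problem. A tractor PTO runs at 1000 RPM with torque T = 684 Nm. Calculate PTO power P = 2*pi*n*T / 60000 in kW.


P = 2*pi*n*T / 60000
  = 2*pi * 1000 * 684 / 60000
  = 4297698.75 / 60000
  = 71.63 kW


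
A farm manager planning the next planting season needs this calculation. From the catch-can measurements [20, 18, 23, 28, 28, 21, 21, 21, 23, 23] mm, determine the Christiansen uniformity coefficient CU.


xbar = 226 / 10 = 22.600
sum|xi - xbar| = 24
CU = 100 * (1 - 24 / (10 * 22.600))
   = 100 * (1 - 0.1062)
   = 89.38%


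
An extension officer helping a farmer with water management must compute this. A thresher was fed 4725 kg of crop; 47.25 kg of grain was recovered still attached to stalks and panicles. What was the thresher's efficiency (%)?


eta = (total - unthreshed) / total * 100
    = (4725 - 47.25) / 4725 * 100
    = 4677.75 / 4725 * 100
    = 99%


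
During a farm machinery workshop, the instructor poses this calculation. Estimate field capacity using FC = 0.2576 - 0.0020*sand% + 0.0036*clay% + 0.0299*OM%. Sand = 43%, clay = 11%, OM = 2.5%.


FC = 0.2576 - 0.0020*43 + 0.0036*11 + 0.0299*2.5
   = 0.2576 - 0.0860 + 0.0396 + 0.0748
   = 0.2860


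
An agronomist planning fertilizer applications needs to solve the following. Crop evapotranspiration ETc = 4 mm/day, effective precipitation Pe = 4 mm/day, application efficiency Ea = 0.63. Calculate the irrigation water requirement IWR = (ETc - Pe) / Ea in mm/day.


IWR = (ETc - Pe) / Ea
    = (4 - 4) / 0.63
    = 0 / 0.63
    = 0 mm/day


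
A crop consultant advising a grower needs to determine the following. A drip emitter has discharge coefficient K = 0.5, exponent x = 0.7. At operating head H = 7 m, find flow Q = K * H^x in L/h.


Q = K * H^x
  = 0.5 * 7^0.7
  = 0.5 * 3.9045
  = 1.95 L/h


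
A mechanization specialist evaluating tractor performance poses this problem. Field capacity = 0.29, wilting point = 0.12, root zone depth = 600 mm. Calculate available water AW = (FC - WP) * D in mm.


AW = (FC - WP) * D
   = (0.29 - 0.12) * 600
   = 0.17 * 600
   = 102 mm


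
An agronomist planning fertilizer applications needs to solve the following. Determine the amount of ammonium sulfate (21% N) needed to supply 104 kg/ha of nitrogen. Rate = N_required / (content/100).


Rate = N_required / (N_content / 100)
     = 104 / (21 / 100)
     = 104 / 0.21
     = 495.24 kg/ha


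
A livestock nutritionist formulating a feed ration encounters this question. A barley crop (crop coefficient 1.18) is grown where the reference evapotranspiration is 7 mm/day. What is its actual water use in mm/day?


ETc = Kc * ET0
    = 1.18 * 7
    = 8.26 mm/day


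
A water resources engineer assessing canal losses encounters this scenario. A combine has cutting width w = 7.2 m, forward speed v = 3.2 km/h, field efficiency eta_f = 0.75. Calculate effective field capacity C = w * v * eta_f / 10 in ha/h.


C = w * v * eta_f / 10
  = 7.2 * 3.2 * 0.75 / 10
  = 17.28 / 10
  = 1.73 ha/h


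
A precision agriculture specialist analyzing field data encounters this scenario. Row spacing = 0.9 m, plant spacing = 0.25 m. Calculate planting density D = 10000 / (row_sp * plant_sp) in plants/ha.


D = 10000 / (row_sp * plant_sp)
  = 10000 / (0.9 * 0.25)
  = 10000 / 0.2250
  = 44444.44 plants/ha


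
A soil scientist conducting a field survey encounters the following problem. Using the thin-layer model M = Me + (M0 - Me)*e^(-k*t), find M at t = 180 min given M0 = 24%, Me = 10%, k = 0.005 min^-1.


M = Me + (M0 - Me) * e^(-k*t)
  = 10 + (24 - 10) * e^(-0.005*180)
  = 10 + 14 * e^(-0.900)
  = 10 + 14 * 0.40657
  = 10 + 5.6920
  = 15.69%


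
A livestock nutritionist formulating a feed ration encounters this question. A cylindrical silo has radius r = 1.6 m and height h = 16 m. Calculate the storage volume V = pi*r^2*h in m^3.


V = pi * r^2 * h
  = pi * 1.6^2 * 16
  = pi * 2.56 * 16
  = 128.68 m^3


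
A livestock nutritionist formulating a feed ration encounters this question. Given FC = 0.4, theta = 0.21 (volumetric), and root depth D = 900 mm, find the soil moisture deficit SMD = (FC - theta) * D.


SMD = (FC - theta) * D
    = (0.4 - 0.21) * 900
    = 0.190 * 900
    = 171 mm


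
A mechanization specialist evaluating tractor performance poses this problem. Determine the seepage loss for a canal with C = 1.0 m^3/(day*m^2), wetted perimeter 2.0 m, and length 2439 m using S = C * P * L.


S = C * P * L
  = 1.0 * 2.0 * 2439
  = 4878 m^3/day


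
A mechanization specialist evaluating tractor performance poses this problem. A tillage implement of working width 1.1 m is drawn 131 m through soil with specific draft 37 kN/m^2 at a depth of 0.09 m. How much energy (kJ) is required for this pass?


E = k * d * w * L
  = 37 * 0.09 * 1.1 * 131
  = 479.85 kJ


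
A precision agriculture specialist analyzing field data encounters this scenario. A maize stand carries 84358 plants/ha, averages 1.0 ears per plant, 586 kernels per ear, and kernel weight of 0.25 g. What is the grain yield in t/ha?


Y = density * ears * kernels * kw
  = 84358 * 1.0 * 586 * 0.25 g/ha
  = 12358447 g/ha
  = 12358.45 kg/ha = 12.36 t/ha


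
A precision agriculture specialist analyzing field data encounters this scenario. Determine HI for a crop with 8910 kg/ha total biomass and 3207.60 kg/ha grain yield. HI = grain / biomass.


HI = grain_yield / biomass
   = 3207.60 / 8910
   = 0.36


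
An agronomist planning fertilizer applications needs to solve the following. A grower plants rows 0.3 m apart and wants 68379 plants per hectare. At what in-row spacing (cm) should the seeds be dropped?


spacing = 10000 / (row_sp * density)
        = 10000 / (0.3 * 68379)
        = 10000 / 20513.70
        = 0.48748 m = 48.75 cm


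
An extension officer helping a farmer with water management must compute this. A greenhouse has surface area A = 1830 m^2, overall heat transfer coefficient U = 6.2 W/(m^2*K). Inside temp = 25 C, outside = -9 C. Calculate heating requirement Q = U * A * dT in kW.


dT = 25 - (-9) = 34 K
Q = U * A * dT
  = 6.2 * 1830 * 34
  = 385764 W = 385.76 kW


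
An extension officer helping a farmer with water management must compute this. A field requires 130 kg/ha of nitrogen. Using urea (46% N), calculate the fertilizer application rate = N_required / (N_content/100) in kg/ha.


Rate = N_required / (N_content / 100)
     = 130 / (46 / 100)
     = 130 / 0.46
     = 282.61 kg/ha


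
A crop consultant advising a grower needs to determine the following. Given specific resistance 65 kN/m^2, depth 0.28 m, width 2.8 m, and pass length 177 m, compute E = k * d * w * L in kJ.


E = k * d * w * L
  = 65 * 0.28 * 2.8 * 177
  = 9019.92 kJ


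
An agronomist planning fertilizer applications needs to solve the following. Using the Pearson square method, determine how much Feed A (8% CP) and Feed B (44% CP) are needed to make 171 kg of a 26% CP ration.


parts_A = CP_b - target = 44 - 26 = 18
parts_B = target - CP_a = 26 - 8 = 18
total_parts = 18 + 18 = 36
Feed A = 171 * 18 / 36 = 85.50 kg
Feed B = 171 * 18 / 36 = 85.50 kg


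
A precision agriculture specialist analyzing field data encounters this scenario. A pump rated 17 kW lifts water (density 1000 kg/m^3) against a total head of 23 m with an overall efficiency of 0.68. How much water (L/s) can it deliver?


Q = (P * 1000 * eta) / (rho * g * H)
  = (17 * 1000 * 0.68) / (1000 * 9.81 * 23)
  = 11560 / 225630
  = 0.05123 m^3/s = 51.23 L/s


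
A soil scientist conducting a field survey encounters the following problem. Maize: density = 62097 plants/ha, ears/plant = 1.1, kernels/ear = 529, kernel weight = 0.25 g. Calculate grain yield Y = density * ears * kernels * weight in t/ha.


Y = density * ears * kernels * kw
  = 62097 * 1.1 * 529 * 0.25 g/ha
  = 9033561.08 g/ha
  = 9033.56 kg/ha = 9.03 t/ha


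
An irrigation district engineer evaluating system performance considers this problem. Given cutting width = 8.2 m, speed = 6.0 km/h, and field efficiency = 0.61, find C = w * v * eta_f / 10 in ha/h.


C = w * v * eta_f / 10
  = 8.2 * 6.0 * 0.61 / 10
  = 30.01 / 10
  = 3.00 ha/h


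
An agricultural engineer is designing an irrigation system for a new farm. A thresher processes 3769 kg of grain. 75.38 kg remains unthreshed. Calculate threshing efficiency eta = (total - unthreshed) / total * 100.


eta = (total - unthreshed) / total * 100
    = (3769 - 75.38) / 3769 * 100
    = 3693.62 / 3769 * 100
    = 98%


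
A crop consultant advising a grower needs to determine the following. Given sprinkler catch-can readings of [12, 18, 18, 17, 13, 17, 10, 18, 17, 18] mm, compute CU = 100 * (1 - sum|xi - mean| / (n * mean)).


xbar = 158 / 10 = 15.800
sum|xi - xbar| = 24.800
CU = 100 * (1 - 24.800 / (10 * 15.800))
   = 100 * (1 - 0.1570)
   = 84.30%


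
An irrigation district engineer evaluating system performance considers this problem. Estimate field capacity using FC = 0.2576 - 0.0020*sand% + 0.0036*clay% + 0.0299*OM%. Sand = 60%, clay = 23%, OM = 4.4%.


FC = 0.2576 - 0.0020*60 + 0.0036*23 + 0.0299*4.4
   = 0.2576 - 0.1200 + 0.0828 + 0.1316
   = 0.3520


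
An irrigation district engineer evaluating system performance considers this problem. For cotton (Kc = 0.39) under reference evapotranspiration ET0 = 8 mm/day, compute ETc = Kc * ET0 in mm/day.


ETc = Kc * ET0
    = 0.39 * 8
    = 3.12 mm/day


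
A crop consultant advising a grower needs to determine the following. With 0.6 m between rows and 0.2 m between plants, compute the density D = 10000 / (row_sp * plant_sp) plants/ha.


D = 10000 / (row_sp * plant_sp)
  = 10000 / (0.6 * 0.2)
  = 10000 / 0.1200
  = 83333.33 plants/ha


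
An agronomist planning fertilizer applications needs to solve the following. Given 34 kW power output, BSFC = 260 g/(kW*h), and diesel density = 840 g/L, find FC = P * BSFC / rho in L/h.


FC = P * BSFC / rho_fuel
   = 34 * 260 / 840
   = 8840 / 840
   = 10.52 L/h


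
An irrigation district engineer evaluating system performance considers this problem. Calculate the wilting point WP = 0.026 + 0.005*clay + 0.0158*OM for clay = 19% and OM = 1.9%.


WP = 0.026 + 0.005*19 + 0.0158*1.9
   = 0.026 + 0.0950 + 0.0300
   = 0.1510


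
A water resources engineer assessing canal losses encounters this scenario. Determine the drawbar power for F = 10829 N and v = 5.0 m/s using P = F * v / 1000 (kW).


P = F * v / 1000
  = 10829 * 5.0 / 1000
  = 54145 / 1000
  = 54.15 kW


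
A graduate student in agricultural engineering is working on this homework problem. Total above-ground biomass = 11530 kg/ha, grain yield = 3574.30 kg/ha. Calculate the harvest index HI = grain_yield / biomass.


HI = grain_yield / biomass
   = 3574.30 / 11530
   = 0.31


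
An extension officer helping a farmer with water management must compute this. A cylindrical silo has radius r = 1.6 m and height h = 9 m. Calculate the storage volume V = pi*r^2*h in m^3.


V = pi * r^2 * h
  = pi * 1.6^2 * 9
  = pi * 2.56 * 9
  = 72.38 m^3


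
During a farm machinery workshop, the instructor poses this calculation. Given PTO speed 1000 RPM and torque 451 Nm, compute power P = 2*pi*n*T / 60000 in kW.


P = 2*pi*n*T / 60000
  = 2*pi * 1000 * 451 / 60000
  = 2833716.57 / 60000
  = 47.23 kW


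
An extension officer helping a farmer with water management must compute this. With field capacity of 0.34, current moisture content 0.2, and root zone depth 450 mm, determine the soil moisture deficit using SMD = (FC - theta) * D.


SMD = (FC - theta) * D
    = (0.34 - 0.2) * 450
    = 0.140 * 450
    = 63 mm


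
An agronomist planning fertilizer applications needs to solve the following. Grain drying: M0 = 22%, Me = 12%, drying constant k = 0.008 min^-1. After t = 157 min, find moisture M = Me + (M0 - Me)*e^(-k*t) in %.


M = Me + (M0 - Me) * e^(-k*t)
  = 12 + (22 - 12) * e^(-0.008*157)
  = 12 + 10 * e^(-1.256)
  = 12 + 10 * 0.28479
  = 12 + 2.8479
  = 14.85%


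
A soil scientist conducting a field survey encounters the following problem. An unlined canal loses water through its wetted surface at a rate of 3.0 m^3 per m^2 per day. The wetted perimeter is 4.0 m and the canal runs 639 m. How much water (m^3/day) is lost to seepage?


S = C * P * L
  = 3.0 * 4.0 * 639
  = 7668 m^3/day


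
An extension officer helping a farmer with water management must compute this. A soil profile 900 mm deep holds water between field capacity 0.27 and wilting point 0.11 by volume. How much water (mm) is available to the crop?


AW = (FC - WP) * D
   = (0.27 - 0.11) * 900
   = 0.16 * 900
   = 144 mm


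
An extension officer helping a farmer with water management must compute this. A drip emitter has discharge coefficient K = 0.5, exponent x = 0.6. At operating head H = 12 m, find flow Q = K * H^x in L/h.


Q = K * H^x
  = 0.5 * 12^0.6
  = 0.5 * 4.4413
  = 2.22 L/h


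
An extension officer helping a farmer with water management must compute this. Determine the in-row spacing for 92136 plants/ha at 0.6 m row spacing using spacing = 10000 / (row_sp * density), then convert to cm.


spacing = 10000 / (row_sp * density)
        = 10000 / (0.6 * 92136)
        = 10000 / 55281.60
        = 0.18089 m = 18.09 cm


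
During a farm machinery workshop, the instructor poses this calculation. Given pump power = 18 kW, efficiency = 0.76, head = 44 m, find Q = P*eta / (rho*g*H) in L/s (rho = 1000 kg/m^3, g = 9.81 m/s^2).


Q = (P * 1000 * eta) / (rho * g * H)
  = (18 * 1000 * 0.76) / (1000 * 9.81 * 44)
  = 13680 / 431640
  = 0.03169 m^3/s = 31.69 L/s


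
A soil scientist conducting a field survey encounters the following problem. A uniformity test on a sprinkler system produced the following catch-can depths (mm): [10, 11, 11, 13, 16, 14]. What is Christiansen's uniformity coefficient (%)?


xbar = 75 / 6 = 12.500
sum|xi - xbar| = 11
CU = 100 * (1 - 11 / (6 * 12.500))
   = 100 * (1 - 0.1467)
   = 85.33%


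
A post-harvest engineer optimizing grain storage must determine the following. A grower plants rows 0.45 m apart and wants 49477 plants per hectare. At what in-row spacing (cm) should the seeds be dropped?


spacing = 10000 / (row_sp * density)
        = 10000 / (0.45 * 49477)
        = 10000 / 22264.65
        = 0.44914 m = 44.91 cm


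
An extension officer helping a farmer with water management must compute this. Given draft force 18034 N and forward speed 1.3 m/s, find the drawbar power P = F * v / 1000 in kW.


P = F * v / 1000
  = 18034 * 1.3 / 1000
  = 23444.20 / 1000
  = 23.44 kW


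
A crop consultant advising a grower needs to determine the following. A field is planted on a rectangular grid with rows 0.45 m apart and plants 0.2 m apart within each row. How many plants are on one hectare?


D = 10000 / (row_sp * plant_sp)
  = 10000 / (0.45 * 0.2)
  = 10000 / 0.0900
  = 111111.11 plants/ha


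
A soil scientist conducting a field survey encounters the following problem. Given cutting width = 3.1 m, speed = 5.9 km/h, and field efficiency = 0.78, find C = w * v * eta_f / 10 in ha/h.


C = w * v * eta_f / 10
  = 3.1 * 5.9 * 0.78 / 10
  = 14.27 / 10
  = 1.43 ha/h


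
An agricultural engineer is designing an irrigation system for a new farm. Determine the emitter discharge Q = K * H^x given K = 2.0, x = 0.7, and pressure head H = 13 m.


Q = K * H^x
  = 2.0 * 13^0.7
  = 2.0 * 6.0223
  = 12.04 L/h


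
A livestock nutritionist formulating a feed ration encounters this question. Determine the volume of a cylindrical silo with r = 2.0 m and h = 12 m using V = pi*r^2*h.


V = pi * r^2 * h
  = pi * 2.0^2 * 12
  = pi * 4 * 12
  = 150.80 m^3


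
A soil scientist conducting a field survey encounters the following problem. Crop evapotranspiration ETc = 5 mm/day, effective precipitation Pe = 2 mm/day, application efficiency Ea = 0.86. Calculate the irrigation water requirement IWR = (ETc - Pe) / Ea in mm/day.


IWR = (ETc - Pe) / Ea
    = (5 - 2) / 0.86
    = 3 / 0.86
    = 3.49 mm/day


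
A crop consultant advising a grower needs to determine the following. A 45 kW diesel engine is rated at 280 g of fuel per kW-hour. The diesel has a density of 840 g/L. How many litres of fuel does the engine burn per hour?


FC = P * BSFC / rho_fuel
   = 45 * 280 / 840
   = 12600 / 840
   = 15 L/h


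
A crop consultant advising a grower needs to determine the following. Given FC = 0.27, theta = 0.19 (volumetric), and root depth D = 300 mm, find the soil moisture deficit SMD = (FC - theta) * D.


SMD = (FC - theta) * D
    = (0.27 - 0.19) * 300
    = 0.080 * 300
    = 24 mm


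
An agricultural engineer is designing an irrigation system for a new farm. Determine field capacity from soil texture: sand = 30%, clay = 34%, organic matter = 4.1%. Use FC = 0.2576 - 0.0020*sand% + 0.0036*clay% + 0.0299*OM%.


FC = 0.2576 - 0.0020*30 + 0.0036*34 + 0.0299*4.1
   = 0.2576 - 0.0600 + 0.1224 + 0.1226
   = 0.4426


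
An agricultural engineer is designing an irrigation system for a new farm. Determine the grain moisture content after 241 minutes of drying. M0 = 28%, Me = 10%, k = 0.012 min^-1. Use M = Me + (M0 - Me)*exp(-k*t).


M = Me + (M0 - Me) * e^(-k*t)
  = 10 + (28 - 10) * e^(-0.012*241)
  = 10 + 18 * e^(-2.892)
  = 10 + 18 * 0.05547
  = 10 + 0.9984
  = 11.00%


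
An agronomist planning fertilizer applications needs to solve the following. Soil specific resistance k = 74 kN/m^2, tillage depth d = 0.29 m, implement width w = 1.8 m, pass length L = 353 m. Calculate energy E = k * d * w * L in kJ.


E = k * d * w * L
  = 74 * 0.29 * 1.8 * 353
  = 13635.68 kJ


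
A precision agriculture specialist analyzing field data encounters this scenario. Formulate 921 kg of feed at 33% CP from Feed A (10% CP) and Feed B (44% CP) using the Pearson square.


parts_A = CP_b - target = 44 - 33 = 11
parts_B = target - CP_a = 33 - 10 = 23
total_parts = 11 + 23 = 34
Feed A = 921 * 11 / 34 = 297.97 kg
Feed B = 921 * 23 / 34 = 623.03 kg

297.97 kg


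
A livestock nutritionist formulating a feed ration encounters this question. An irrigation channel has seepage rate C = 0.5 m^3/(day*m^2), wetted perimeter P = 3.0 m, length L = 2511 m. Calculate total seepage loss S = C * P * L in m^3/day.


S = C * P * L
  = 0.5 * 3.0 * 2511
  = 3766.50 m^3/day


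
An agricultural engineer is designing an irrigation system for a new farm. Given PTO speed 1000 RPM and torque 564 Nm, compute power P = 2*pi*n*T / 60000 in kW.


P = 2*pi*n*T / 60000
  = 2*pi * 1000 * 564 / 60000
  = 3543716.51 / 60000
  = 59.06 kW


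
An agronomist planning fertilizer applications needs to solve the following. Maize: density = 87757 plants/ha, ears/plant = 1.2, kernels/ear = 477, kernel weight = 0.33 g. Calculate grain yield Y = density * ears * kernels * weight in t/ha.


Y = density * ears * kernels * kw
  = 87757 * 1.2 * 477 * 0.33 g/ha
  = 16576595.24 g/ha
  = 16576.60 kg/ha = 16.58 t/ha


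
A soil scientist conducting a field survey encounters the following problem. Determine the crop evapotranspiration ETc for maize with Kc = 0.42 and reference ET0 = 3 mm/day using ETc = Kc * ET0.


ETc = Kc * ET0
    = 0.42 * 3
    = 1.26 mm/day


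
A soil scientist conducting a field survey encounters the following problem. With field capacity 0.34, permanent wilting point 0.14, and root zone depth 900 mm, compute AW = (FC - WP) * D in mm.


AW = (FC - WP) * D
   = (0.34 - 0.14) * 900
   = 0.20 * 900
   = 180 mm


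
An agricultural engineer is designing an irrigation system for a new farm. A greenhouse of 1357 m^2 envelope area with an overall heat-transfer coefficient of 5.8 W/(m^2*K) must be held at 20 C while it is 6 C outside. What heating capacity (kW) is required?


dT = 20 - (6) = 14 K
Q = U * A * dT
  = 5.8 * 1357 * 14
  = 110188.40 W = 110.19 kW


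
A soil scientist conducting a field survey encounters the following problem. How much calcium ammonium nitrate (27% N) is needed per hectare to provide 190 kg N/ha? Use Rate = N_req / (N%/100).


Rate = N_required / (N_content / 100)
     = 190 / (27 / 100)
     = 190 / 0.27
     = 703.70 kg/ha
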